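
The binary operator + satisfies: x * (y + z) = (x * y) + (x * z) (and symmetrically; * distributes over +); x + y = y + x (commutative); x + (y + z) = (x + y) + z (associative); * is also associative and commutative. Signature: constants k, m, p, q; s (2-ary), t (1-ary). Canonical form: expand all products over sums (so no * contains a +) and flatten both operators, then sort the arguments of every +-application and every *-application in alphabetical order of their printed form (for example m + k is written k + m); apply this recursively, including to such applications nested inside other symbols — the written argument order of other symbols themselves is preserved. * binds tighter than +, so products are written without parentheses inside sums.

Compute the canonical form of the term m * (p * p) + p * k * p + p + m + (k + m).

Un-nest:  m * p * p + k * p * p + p + m + k + m
Sort:  k + k * p * p + m + m + m * p * p + p

Answer: k + k * p * p + m + m + m * p * p + p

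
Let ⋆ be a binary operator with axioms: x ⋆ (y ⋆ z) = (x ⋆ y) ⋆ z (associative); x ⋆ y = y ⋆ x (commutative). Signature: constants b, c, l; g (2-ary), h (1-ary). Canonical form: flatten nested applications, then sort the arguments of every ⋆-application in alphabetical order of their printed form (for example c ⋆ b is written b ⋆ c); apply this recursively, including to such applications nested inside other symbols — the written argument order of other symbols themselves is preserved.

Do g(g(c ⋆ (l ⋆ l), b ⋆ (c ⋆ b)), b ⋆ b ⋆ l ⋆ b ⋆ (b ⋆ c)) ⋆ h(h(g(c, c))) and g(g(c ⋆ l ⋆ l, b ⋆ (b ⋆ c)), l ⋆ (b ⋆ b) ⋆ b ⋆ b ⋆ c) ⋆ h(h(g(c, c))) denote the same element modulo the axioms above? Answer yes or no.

Left:  g(g(c ⋆ (l ⋆ l), b ⋆ (c ⋆ b)), b ⋆ b ⋆ l ⋆ b ⋆ (b ⋆ c)) ⋆ h(h(g(c, c)))
  Inside:  g(g(c ⋆ (l ⋆ l), b ⋆ (c ⋆ b)), b ⋆ b ⋆ l ⋆ b ⋆ (b ⋆ c))  →  g(g(c ⋆ l ⋆ l, b ⋆ b ⋆ c), b ⋆ b ⋆ b ⋆ b ⋆ c ⋆ l)
  Sort:  g(g(c ⋆ l ⋆ l, b ⋆ b ⋆ c), b ⋆ b ⋆ b ⋆ b ⋆ c ⋆ l) ⋆ h(h(g(c, c)))
Right:  g(g(c ⋆ l ⋆ l, b ⋆ (b ⋆ c)), l ⋆ (b ⋆ b) ⋆ b ⋆ b ⋆ c) ⋆ h(h(g(c, c)))
  Canonicalize subterm:  g(g(c ⋆ l ⋆ l, b ⋆ (b ⋆ c)), l ⋆ (b ⋆ b) ⋆ b ⋆ b ⋆ c)  →  g(g(c ⋆ l ⋆ l, b ⋆ b ⋆ c), b ⋆ b ⋆ b ⋆ b ⋆ c ⋆ l)
  Sort arguments:  g(g(c ⋆ l ⋆ l, b ⋆ b ⋆ c), b ⋆ b ⋆ b ⋆ b ⋆ c ⋆ l) ⋆ h(h(g(c, c)))

Answer: yes — both canonical forms are g(g(c ⋆ l ⋆ l, b ⋆ b ⋆ c), b ⋆ b ⋆ b ⋆ b ⋆ c ⋆ l) ⋆ h(h(g(c, c)))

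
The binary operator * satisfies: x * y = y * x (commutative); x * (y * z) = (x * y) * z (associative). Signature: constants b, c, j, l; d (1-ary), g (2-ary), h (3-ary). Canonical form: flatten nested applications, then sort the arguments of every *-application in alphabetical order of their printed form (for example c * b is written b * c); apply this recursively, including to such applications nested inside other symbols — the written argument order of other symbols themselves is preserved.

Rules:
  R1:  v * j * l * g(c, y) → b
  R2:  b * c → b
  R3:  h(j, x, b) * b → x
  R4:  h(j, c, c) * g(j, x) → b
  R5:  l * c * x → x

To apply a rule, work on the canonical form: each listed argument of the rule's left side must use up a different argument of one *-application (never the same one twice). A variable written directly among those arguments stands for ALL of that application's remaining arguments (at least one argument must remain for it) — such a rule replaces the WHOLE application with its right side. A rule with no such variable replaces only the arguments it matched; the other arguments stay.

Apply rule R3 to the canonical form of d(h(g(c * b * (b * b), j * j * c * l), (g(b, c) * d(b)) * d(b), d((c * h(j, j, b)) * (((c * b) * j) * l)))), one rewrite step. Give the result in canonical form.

Canonical form:  d(h(g(b * b * b * c, c * j * j * l), d(b) * d(b) * g(b, c), d(b * c * c * h(j, j, b) * j * l)))
Apply R3:  consuming b, h(j, j, b);  x := j
Result:  d(h(g(b * b * b * c, c * j * j * l), d(b) * d(b) * g(b, c), d(c * c * j * j * l)))

Answer: d(h(g(b * b * b * c, c * j * j * l), d(b) * d(b) * g(b, c), d(c * c * j * j * l)))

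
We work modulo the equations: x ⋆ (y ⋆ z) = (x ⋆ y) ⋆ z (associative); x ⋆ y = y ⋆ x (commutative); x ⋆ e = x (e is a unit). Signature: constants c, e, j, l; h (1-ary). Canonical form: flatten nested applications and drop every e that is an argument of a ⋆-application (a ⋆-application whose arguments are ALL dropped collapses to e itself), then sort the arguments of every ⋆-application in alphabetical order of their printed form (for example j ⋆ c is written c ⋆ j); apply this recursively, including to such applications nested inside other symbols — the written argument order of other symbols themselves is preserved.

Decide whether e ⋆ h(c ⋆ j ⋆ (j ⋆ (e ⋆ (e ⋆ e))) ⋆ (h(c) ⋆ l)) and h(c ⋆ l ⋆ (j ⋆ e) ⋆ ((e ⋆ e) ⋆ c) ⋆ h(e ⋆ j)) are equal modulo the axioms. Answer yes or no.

Answer: no — h(c ⋆ h(c) ⋆ j ⋆ j ⋆ l) vs h(c ⋆ c ⋆ h(j) ⋆ j ⋆ l)

Derivation:
Left:  e ⋆ h(c ⋆ j ⋆ (j ⋆ (e ⋆ (e ⋆ e))) ⋆ (h(c) ⋆ l))
  Inside:  h(c ⋆ j ⋆ (j ⋆ (e ⋆ (e ⋆ e))) ⋆ (h(c) ⋆ l))  →  h(c ⋆ h(c) ⋆ j ⋆ j ⋆ l)
  Drop the unit:  drop e
  Sort arguments:  h(c ⋆ h(c) ⋆ j ⋆ j ⋆ l)
Right:  h(c ⋆ l ⋆ (j ⋆ e) ⋆ ((e ⋆ e) ⋆ c) ⋆ h(e ⋆ j))
  Work inside:  c ⋆ l ⋆ (j ⋆ e) ⋆ ((e ⋆ e) ⋆ c) ⋆ h(e ⋆ j)
  Flatten:  c ⋆ l ⋆ j ⋆ e ⋆ e ⋆ e ⋆ c ⋆ h(e ⋆ j)
  Canonicalize subterm:  h(e ⋆ j)  →  h(j)
  Drop the unit:  drop e (×3)
  Sort:  c ⋆ c ⋆ h(j) ⋆ j ⋆ l
  Reassemble:  h(c ⋆ c ⋆ h(j) ⋆ j ⋆ l)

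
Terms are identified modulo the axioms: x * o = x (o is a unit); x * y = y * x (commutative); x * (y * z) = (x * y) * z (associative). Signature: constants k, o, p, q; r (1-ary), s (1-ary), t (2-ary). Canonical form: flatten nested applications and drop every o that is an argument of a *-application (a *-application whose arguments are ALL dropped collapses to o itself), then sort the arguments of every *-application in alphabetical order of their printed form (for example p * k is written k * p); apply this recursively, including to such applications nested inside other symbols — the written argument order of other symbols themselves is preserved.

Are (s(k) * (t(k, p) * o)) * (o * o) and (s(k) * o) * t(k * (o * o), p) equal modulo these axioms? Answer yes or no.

Left:  (s(k) * (t(k, p) * o)) * (o * o)
  Merge nested applications:  s(k) * t(k, p) * o * o * o
  Unit:  drop o (×3)
  Sort:  s(k) * t(k, p)
Right:  (s(k) * o) * t(k * (o * o), p)
  Merge nested applications:  s(k) * o * t(k * (o * o), p)
  Inside:  t(k * (o * o), p)  →  t(k, p)
  Drop the unit:  drop o
  Sort arguments:  s(k) * t(k, p)

Answer: yes — both canonical forms are s(k) * t(k, p)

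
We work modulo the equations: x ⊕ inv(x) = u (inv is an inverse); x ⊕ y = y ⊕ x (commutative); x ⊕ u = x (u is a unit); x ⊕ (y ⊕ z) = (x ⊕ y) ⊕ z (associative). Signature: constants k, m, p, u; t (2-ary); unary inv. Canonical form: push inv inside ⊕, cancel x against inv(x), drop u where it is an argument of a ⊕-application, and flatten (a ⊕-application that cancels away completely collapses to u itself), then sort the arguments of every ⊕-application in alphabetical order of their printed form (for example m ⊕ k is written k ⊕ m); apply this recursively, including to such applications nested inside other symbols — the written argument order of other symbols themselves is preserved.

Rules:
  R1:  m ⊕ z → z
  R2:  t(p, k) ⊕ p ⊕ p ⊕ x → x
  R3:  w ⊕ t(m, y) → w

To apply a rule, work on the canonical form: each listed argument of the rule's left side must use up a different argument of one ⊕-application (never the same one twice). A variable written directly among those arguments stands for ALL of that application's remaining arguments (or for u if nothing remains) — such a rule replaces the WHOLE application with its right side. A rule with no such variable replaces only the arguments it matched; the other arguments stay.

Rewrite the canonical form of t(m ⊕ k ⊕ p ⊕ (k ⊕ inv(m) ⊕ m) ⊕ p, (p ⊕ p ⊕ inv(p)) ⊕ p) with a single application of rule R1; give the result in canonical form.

Answer: t(k ⊕ k ⊕ p ⊕ p, p ⊕ p)

Derivation:
Canonical form:  t(k ⊕ k ⊕ m ⊕ p ⊕ p, p ⊕ p)
R1 matches:  uses m;  z := k ⊕ k ⊕ p ⊕ p
Every leftover argument binds to the variable; the entire application is replaced.
New term:  t(k ⊕ k ⊕ p ⊕ p, p ⊕ p)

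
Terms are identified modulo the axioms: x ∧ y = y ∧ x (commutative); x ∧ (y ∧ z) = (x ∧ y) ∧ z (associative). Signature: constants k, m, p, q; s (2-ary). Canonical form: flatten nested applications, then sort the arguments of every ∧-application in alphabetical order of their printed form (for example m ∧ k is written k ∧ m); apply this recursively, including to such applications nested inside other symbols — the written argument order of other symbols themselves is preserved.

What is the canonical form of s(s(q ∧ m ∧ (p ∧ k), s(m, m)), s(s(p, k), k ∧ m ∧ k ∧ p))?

Work inside:  q ∧ m ∧ (p ∧ k)
Merge nested applications:  q ∧ m ∧ p ∧ k
Sort:  k ∧ m ∧ p ∧ q
Put back:  s(s(k ∧ m ∧ p ∧ q, s(m, m)), s(s(p, k), k ∧ k ∧ m ∧ p))

Answer: s(s(k ∧ m ∧ p ∧ q, s(m, m)), s(s(p, k), k ∧ k ∧ m ∧ p))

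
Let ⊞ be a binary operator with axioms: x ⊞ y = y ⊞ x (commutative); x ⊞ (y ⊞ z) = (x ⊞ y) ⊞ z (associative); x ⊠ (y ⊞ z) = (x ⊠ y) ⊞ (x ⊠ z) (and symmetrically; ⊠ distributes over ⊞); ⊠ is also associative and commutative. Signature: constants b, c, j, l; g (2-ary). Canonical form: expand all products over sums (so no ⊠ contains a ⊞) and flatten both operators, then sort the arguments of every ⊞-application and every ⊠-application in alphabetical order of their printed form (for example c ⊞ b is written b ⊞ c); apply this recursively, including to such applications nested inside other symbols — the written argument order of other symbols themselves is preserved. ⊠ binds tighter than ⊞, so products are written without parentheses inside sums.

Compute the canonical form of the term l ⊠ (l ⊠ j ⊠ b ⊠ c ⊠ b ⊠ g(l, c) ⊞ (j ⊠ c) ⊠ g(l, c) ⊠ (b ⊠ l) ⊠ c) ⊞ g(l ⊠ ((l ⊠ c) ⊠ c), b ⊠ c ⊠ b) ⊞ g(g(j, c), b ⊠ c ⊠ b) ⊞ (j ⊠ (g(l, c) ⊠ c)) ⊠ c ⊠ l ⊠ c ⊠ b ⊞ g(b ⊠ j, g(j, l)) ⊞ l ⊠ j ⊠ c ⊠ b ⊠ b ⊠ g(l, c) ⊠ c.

Expand products over sums:  b ⊠ b ⊠ c ⊠ g(l, c) ⊠ j ⊠ l ⊠ l ⊞ b ⊠ c ⊠ c ⊠ g(l, c) ⊠ j ⊠ l ⊠ l ⊞ g(c ⊠ c ⊠ l ⊠ l, b ⊠ b ⊠ c) ⊞ g(g(j, c), b ⊠ b ⊠ c) ⊞ b ⊠ c ⊠ c ⊠ c ⊠ g(l, c) ⊠ j ⊠ l ⊞ g(b ⊠ j, g(j, l)) ⊞ b ⊠ b ⊠ c ⊠ c ⊠ g(l, c) ⊠ j ⊠ l
Order the arguments:  b ⊠ b ⊠ c ⊠ c ⊠ g(l, c) ⊠ j ⊠ l ⊞ b ⊠ b ⊠ c ⊠ g(l, c) ⊠ j ⊠ l ⊠ l ⊞ b ⊠ c ⊠ c ⊠ c ⊠ g(l, c) ⊠ j ⊠ l ⊞ b ⊠ c ⊠ c ⊠ g(l, c) ⊠ j ⊠ l ⊠ l ⊞ g(b ⊠ j, g(j, l)) ⊞ g(c ⊠ c ⊠ l ⊠ l, b ⊠ b ⊠ c) ⊞ g(g(j, c), b ⊠ b ⊠ c)

Answer: b ⊠ b ⊠ c ⊠ c ⊠ g(l, c) ⊠ j ⊠ l ⊞ b ⊠ b ⊠ c ⊠ g(l, c) ⊠ j ⊠ l ⊠ l ⊞ b ⊠ c ⊠ c ⊠ c ⊠ g(l, c) ⊠ j ⊠ l ⊞ b ⊠ c ⊠ c ⊠ g(l, c) ⊠ j ⊠ l ⊠ l ⊞ g(b ⊠ j, g(j, l)) ⊞ g(c ⊠ c ⊠ l ⊠ l, b ⊠ b ⊠ c) ⊞ g(g(j, c), b ⊠ b ⊠ c)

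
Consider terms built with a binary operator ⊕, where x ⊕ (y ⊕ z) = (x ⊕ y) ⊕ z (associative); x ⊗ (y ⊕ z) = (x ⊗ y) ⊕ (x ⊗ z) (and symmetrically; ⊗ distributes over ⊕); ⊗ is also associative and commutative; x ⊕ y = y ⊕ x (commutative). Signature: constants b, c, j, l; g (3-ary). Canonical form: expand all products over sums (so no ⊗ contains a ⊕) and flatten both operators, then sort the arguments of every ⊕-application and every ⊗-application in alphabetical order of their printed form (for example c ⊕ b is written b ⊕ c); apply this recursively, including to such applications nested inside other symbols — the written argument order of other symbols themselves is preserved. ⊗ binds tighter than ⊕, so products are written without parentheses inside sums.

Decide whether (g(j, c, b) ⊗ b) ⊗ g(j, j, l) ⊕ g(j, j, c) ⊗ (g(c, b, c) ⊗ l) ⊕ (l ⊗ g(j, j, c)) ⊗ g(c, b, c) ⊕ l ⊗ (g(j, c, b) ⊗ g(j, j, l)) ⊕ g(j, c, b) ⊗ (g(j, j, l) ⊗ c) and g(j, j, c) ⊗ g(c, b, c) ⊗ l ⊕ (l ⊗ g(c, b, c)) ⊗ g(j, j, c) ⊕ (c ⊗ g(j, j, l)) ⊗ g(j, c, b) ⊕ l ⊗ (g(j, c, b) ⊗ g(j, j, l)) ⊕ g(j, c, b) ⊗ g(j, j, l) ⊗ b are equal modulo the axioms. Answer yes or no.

Answer: yes — both canonical forms are b ⊗ g(j, c, b) ⊗ g(j, j, l) ⊕ c ⊗ g(j, c, b) ⊗ g(j, j, l) ⊕ g(c, b, c) ⊗ g(j, j, c) ⊗ l ⊕ g(c, b, c) ⊗ g(j, j, c) ⊗ l ⊕ g(j, c, b) ⊗ g(j, j, l) ⊗ l

Derivation:
Left:  (g(j, c, b) ⊗ b) ⊗ g(j, j, l) ⊕ g(j, j, c) ⊗ (g(c, b, c) ⊗ l) ⊕ (l ⊗ g(j, j, c)) ⊗ g(c, b, c) ⊕ l ⊗ (g(j, c, b) ⊗ g(j, j, l)) ⊕ g(j, c, b) ⊗ (g(j, j, l) ⊗ c)
  Flatten:  b ⊗ g(j, c, b) ⊗ g(j, j, l) ⊕ g(c, b, c) ⊗ g(j, j, c) ⊗ l ⊕ g(c, b, c) ⊗ g(j, j, c) ⊗ l ⊕ g(j, c, b) ⊗ g(j, j, l) ⊗ l ⊕ c ⊗ g(j, c, b) ⊗ g(j, j, l)
  Order the arguments:  b ⊗ g(j, c, b) ⊗ g(j, j, l) ⊕ c ⊗ g(j, c, b) ⊗ g(j, j, l) ⊕ g(c, b, c) ⊗ g(j, j, c) ⊗ l ⊕ g(c, b, c) ⊗ g(j, j, c) ⊗ l ⊕ g(j, c, b) ⊗ g(j, j, l) ⊗ l
Right:  g(j, j, c) ⊗ g(c, b, c) ⊗ l ⊕ (l ⊗ g(c, b, c)) ⊗ g(j, j, c) ⊕ (c ⊗ g(j, j, l)) ⊗ g(j, c, b) ⊕ l ⊗ (g(j, c, b) ⊗ g(j, j, l)) ⊕ g(j, c, b) ⊗ g(j, j, l) ⊗ b
  Merge nested applications:  g(c, b, c) ⊗ g(j, j, c) ⊗ l ⊕ g(c, b, c) ⊗ g(j, j, c) ⊗ l ⊕ c ⊗ g(j, c, b) ⊗ g(j, j, l) ⊕ g(j, c, b) ⊗ g(j, j, l) ⊗ l ⊕ b ⊗ g(j, c, b) ⊗ g(j, j, l)
  Order the arguments:  b ⊗ g(j, c, b) ⊗ g(j, j, l) ⊕ c ⊗ g(j, c, b) ⊗ g(j, j, l) ⊕ g(c, b, c) ⊗ g(j, j, c) ⊗ l ⊕ g(c, b, c) ⊗ g(j, j, c) ⊗ l ⊕ g(j, c, b) ⊗ g(j, j, l) ⊗ l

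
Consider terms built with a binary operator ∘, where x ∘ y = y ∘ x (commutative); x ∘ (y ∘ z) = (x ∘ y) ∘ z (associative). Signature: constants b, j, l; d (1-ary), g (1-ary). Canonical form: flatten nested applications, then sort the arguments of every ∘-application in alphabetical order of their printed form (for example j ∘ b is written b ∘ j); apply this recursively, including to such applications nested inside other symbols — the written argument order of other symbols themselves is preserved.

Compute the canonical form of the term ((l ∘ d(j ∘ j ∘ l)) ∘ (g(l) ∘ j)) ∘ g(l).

Un-nest:  l ∘ d(j ∘ j ∘ l) ∘ g(l) ∘ j ∘ g(l)
Sort arguments:  d(j ∘ j ∘ l) ∘ g(l) ∘ g(l) ∘ j ∘ l

Answer: d(j ∘ j ∘ l) ∘ g(l) ∘ g(l) ∘ j ∘ l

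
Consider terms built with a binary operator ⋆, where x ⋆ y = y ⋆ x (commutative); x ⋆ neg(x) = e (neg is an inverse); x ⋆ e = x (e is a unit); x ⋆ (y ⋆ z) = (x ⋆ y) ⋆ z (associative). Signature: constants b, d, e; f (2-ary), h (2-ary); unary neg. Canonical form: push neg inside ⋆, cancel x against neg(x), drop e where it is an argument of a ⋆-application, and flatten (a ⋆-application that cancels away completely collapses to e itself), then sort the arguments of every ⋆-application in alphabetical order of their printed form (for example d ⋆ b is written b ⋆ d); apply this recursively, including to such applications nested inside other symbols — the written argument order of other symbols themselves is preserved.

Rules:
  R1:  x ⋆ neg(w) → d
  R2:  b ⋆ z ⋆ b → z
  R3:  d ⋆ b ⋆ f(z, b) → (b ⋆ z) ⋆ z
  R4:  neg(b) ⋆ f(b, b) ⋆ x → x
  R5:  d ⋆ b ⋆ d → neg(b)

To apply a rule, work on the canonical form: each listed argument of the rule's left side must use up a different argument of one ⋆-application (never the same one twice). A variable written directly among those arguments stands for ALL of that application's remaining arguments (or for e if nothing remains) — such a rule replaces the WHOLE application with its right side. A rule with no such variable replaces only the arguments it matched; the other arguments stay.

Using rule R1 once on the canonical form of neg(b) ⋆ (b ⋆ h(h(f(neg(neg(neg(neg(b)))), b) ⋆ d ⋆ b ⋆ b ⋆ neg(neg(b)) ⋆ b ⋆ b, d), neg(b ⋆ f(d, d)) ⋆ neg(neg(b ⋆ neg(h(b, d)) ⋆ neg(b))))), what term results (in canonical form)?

Answer: h(h(b ⋆ b ⋆ b ⋆ b ⋆ b ⋆ d ⋆ f(b, b), d), d)

Derivation:
Canonical form:  h(h(b ⋆ b ⋆ b ⋆ b ⋆ b ⋆ d ⋆ f(b, b), d), neg(b) ⋆ neg(f(d, d)) ⋆ neg(h(b, d)))
R1 matches:  uses neg(b);  w := b, x := neg(f(d, d)) ⋆ neg(h(b, d))
The variable takes the whole remainder — replace the entire application.
Giving:  h(h(b ⋆ b ⋆ b ⋆ b ⋆ b ⋆ d ⋆ f(b, b), d), d)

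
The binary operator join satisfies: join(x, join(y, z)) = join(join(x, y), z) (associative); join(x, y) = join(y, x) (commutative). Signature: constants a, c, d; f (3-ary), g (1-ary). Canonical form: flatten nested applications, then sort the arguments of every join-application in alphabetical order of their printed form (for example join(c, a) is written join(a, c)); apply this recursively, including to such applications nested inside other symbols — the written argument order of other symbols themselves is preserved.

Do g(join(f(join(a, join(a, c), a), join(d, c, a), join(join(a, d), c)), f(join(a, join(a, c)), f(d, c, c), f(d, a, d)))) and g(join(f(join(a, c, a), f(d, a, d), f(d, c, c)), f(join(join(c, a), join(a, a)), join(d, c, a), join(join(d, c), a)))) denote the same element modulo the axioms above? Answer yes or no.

Answer: no — g(join(f(join(a, a, a, c), join(a, c, d), join(a, c, d)), f(join(a, a, c), f(d, c, c), f(d, a, d)))) vs g(join(f(join(a, a, a, c), join(a, c, d), join(a, c, d)), f(join(a, a, c), f(d, a, d), f(d, c, c))))

Derivation:
Left:  g(join(f(join(a, join(a, c), a), join(d, c, a), join(join(a, d), c)), f(join(a, join(a, c)), f(d, c, c), f(d, a, d))))
  Descend into:  join(f(join(a, join(a, c), a), join(d, c, a), join(join(a, d), c)), f(join(a, join(a, c)), f(d, c, c), f(d, a, d)))
  Inside:  f(join(a, join(a, c), a), join(d, c, a), join(join(a, d), c))  →  f(join(a, a, a, c), join(a, c, d), join(a, c, d))
  Inside:  f(join(a, join(a, c)), f(d, c, c), f(d, a, d))  →  f(join(a, a, c), f(d, c, c), f(d, a, d))
  Sort arguments:  join(f(join(a, a, a, c), join(a, c, d), join(a, c, d)), f(join(a, a, c), f(d, c, c), f(d, a, d)))
  Reassemble:  g(join(f(join(a, a, a, c), join(a, c, d), join(a, c, d)), f(join(a, a, c), f(d, c, c), f(d, a, d))))
Right:  g(join(f(join(a, c, a), f(d, a, d), f(d, c, c)), f(join(join(c, a), join(a, a)), join(d, c, a), join(join(d, c), a))))
  Work inside:  join(f(join(a, c, a), f(d, a, d), f(d, c, c)), f(join(join(c, a), join(a, a)), join(d, c, a), join(join(d, c), a)))
  Simplify inside:  f(join(a, c, a), f(d, a, d), f(d, c, c))  →  f(join(a, a, c), f(d, a, d), f(d, c, c))
  Simplify inside:  f(join(join(c, a), join(a, a)), join(d, c, a), join(join(d, c), a))  →  f(join(a, a, a, c), join(a, c, d), join(a, c, d))
  Sort arguments:  join(f(join(a, a, a, c), join(a, c, d), join(a, c, d)), f(join(a, a, c), f(d, a, d), f(d, c, c)))
  Put back:  g(join(f(join(a, a, a, c), join(a, c, d), join(a, c, d)), f(join(a, a, c), f(d, a, d), f(d, c, c))))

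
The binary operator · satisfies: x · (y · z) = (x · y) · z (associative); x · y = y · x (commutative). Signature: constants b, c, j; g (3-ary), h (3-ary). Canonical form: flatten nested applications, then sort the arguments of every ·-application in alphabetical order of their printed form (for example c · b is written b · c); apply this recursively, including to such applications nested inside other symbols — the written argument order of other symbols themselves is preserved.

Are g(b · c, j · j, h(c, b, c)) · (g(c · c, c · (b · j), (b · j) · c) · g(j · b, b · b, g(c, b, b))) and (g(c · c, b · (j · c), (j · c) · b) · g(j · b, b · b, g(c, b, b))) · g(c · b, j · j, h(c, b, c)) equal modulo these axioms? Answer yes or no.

Answer: yes — both canonical forms are g(b · c, j · j, h(c, b, c)) · g(b · j, b · b, g(c, b, b)) · g(c · c, b · c · j, b · c · j)

Derivation:
Left:  g(b · c, j · j, h(c, b, c)) · (g(c · c, c · (b · j), (b · j) · c) · g(j · b, b · b, g(c, b, b)))
  Flatten:  g(b · c, j · j, h(c, b, c)) · g(c · c, c · (b · j), (b · j) · c) · g(j · b, b · b, g(c, b, b))
  Simplify inside:  g(c · c, c · (b · j), (b · j) · c)  →  g(c · c, b · c · j, b · c · j)
  Canonicalize subterm:  g(j · b, b · b, g(c, b, b))  →  g(b · j, b · b, g(c, b, b))
  Order the arguments:  g(b · c, j · j, h(c, b, c)) · g(b · j, b · b, g(c, b, b)) · g(c · c, b · c · j, b · c · j)
Right:  (g(c · c, b · (j · c), (j · c) · b) · g(j · b, b · b, g(c, b, b))) · g(c · b, j · j, h(c, b, c))
  Un-nest:  g(c · c, b · (j · c), (j · c) · b) · g(j · b, b · b, g(c, b, b)) · g(c · b, j · j, h(c, b, c))
  Canonicalize subterm:  g(c · c, b · (j · c), (j · c) · b)  →  g(c · c, b · c · j, b · c · j)
  Inside:  g(j · b, b · b, g(c, b, b))  →  g(b · j, b · b, g(c, b, b))
  Canonicalize subterm:  g(c · b, j · j, h(c, b, c))  →  g(b · c, j · j, h(c, b, c))
  Order the arguments:  g(b · c, j · j, h(c, b, c)) · g(b · j, b · b, g(c, b, b)) · g(c · c, b · c · j, b · c · j)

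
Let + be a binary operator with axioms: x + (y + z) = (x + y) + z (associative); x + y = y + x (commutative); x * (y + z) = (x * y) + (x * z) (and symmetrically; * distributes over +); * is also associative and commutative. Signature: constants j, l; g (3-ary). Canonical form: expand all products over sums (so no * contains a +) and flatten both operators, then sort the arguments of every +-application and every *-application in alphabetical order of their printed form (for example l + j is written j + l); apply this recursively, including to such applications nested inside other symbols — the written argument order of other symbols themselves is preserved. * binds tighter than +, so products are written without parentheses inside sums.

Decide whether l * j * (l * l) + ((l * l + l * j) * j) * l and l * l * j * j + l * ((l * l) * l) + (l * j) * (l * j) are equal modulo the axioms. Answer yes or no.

Answer: no — j * j * l * l + j * l * l * l + j * l * l * l vs j * j * l * l + j * j * l * l + l * l * l * l

Derivation:
Left:  l * j * (l * l) + ((l * l + l * j) * j) * l
  Distribute:  j * l * l * l + j * l * l * l + j * j * l * l
  Sort:  j * j * l * l + j * l * l * l + j * l * l * l
Right:  l * l * j * j + l * ((l * l) * l) + (l * j) * (l * j)
  Merge nested applications:  j * j * l * l + l * l * l * l + j * j * l * l
  Order the arguments:  j * j * l * l + j * j * l * l + l * l * l * l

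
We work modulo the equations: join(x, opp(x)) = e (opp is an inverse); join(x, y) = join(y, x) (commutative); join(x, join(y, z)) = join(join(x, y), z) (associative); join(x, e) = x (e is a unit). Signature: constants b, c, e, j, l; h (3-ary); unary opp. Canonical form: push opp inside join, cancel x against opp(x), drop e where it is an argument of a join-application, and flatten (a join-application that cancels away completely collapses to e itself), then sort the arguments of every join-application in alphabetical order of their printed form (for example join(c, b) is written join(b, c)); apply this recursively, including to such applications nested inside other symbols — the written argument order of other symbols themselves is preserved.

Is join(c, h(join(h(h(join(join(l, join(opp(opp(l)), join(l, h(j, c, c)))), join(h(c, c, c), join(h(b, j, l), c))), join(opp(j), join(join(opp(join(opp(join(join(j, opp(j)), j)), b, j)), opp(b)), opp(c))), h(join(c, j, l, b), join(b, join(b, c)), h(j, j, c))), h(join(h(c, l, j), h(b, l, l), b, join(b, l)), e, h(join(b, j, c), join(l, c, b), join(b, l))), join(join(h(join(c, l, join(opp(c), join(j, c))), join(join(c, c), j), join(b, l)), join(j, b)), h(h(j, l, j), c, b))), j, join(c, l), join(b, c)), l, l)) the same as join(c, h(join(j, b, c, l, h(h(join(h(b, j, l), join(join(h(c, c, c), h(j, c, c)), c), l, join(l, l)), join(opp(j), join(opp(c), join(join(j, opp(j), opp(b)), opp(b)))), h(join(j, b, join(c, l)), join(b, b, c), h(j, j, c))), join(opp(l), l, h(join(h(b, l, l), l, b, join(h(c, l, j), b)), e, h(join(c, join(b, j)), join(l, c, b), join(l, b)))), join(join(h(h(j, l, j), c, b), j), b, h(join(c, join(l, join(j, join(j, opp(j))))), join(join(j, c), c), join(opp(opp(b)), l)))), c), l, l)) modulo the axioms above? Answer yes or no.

Answer: yes — both canonical forms are join(c, h(join(b, c, c, h(h(join(c, h(b, j, l), h(c, c, c), h(j, c, c), l, l, l), join(opp(b), opp(b), opp(c), opp(j)), h(join(b, c, j, l), join(b, b, c), h(j, j, c))), h(join(b, b, h(b, l, l), h(c, l, j), l), e, h(join(b, c, j), join(b, c, l), join(b, l))), join(b, h(h(j, l, j), c, b), h(join(c, j, l), join(c, c, j), join(b, l)), j)), j, l), l, l))

Derivation:
Left:  join(c, h(join(h(h(join(join(l, join(opp(opp(l)), join(l, h(j, c, c)))), join(h(c, c, c), join(h(b, j, l), c))), join(opp(j), join(join(opp(join(opp(join(join(j, opp(j)), j)), b, j)), opp(b)), opp(c))), h(join(c, j, l, b), join(b, join(b, c)), h(j, j, c))), h(join(h(c, l, j), h(b, l, l), b, join(b, l)), e, h(join(b, j, c), join(l, c, b), join(b, l))), join(join(h(join(c, l, join(opp(c), join(j, c))), join(join(c, c), j), join(b, l)), join(j, b)), h(h(j, l, j), c, b))), j, join(c, l), join(b, c)), l, l))
  Push opp inside:  distribute opp over join and collapse double opp
  Combine occurrences:  join(c, h(join(b, c, c, h(h(join(c, h(b, j, l), h(c, c, c), h(j, c, c), l, l, l), join(opp(b), opp(b), opp(c), opp(j)), h(join(b, c, j, l), join(b, b, c), h(j, j, c))), h(join(b, b, h(b, l, l), h(c, l, j), l), e, h(join(b, c, j), join(b, c, l), join(b, l))), join(b, h(h(j, l, j), c, b), h(join(c, j, l), join(c, c, j), join(b, l)), j)), j, l), l, l))
Right:  join(c, h(join(j, b, c, l, h(h(join(h(b, j, l), join(join(h(c, c, c), h(j, c, c)), c), l, join(l, l)), join(opp(j), join(opp(c), join(join(j, opp(j), opp(b)), opp(b)))), h(join(j, b, join(c, l)), join(b, b, c), h(j, j, c))), join(opp(l), l, h(join(h(b, l, l), l, b, join(h(c, l, j), b)), e, h(join(c, join(b, j)), join(l, c, b), join(l, b)))), join(join(h(h(j, l, j), c, b), j), b, h(join(c, join(l, join(j, join(j, opp(j))))), join(join(j, c), c), join(opp(opp(b)), l)))), c), l, l))
  Push opp inside:  distribute opp over join and collapse double opp
  Combine occurrences:  join(c, h(join(b, c, c, h(h(join(c, h(b, j, l), h(c, c, c), h(j, c, c), l, l, l), join(opp(b), opp(b), opp(c), opp(j)), h(join(b, c, j, l), join(b, b, c), h(j, j, c))), h(join(b, b, h(b, l, l), h(c, l, j), l), e, h(join(b, c, j), join(b, c, l), join(b, l))), join(b, h(h(j, l, j), c, b), h(join(c, j, l), join(c, c, j), join(b, l)), j)), j, l), l, l))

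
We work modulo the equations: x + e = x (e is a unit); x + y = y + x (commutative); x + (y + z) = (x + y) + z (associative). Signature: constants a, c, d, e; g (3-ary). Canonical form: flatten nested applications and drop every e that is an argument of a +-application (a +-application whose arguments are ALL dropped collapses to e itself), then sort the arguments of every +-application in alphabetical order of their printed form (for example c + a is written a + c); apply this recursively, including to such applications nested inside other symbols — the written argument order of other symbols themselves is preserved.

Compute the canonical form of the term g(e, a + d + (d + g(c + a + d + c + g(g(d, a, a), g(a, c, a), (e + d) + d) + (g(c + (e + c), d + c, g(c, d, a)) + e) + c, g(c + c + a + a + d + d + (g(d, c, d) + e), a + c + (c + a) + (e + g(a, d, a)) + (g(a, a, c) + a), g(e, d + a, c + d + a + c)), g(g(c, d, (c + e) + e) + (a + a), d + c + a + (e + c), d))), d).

Focus inside:  a + d + (d + g(c + a + d + c + g(g(d, a, a), g(a, c, a), (e + d) + d) + (g(c + (e + c), d + c, g(c, d, a)) + e) + c, g(c + c + a + a + d + d + (g(d, c, d) + e), a + c + (c + a) + (e + g(a, d, a)) + (g(a, a, c) + a), g(e, d + a, c + d + a + c)), g(g(c, d, (c + e) + e) + (a + a), d + c + a + (e + c), d)))
Merge nested applications:  a + d + d + g(c + a + d + c + g(g(d, a, a), g(a, c, a), (e + d) + d) + (g(c + (e + c), d + c, g(c, d, a)) + e) + c, g(c + c + a + a + d + d + (g(d, c, d) + e), a + c + (c + a) + (e + g(a, d, a)) + (g(a, a, c) + a), g(e, d + a, c + d + a + c)), g(g(c, d, (c + e) + e) + (a + a), d + c + a + (e + c), d))
Canonicalize subterm:  g(c + a + d + c + g(g(d, a, a), g(a, c, a), (e + d) + d) + (g(c + (e + c), d + c, g(c, d, a)) + e) + c, g(c + c + a + a + d + d + (g(d, c, d) + e), a + c + (c + a) + (e + g(a, d, a)) + (g(a, a, c) + a), g(e, d + a, c + d + a + c)), g(g(c, d, (c + e) + e) + (a + a), d + c + a + (e + c), d))  →  g(a + c + c + c + d + g(c + c, c + d, g(c, d, a)) + g(g(d, a, a), g(a, c, a), d + d), g(a + a + c + c + d + d + g(d, c, d), a + a + a + c + c + g(a, a, c) + g(a, d, a), g(e, a + d, a + c + c + d)), g(a + a + g(c, d, c), a + c + c + d, d))
Sort arguments:  a + d + d + g(a + c + c + c + d + g(c + c, c + d, g(c, d, a)) + g(g(d, a, a), g(a, c, a), d + d), g(a + a + c + c + d + d + g(d, c, d), a + a + a + c + c + g(a, a, c) + g(a, d, a), g(e, a + d, a + c + c + d)), g(a + a + g(c, d, c), a + c + c + d, d))
Reassemble:  g(e, a + d + d + g(a + c + c + c + d + g(c + c, c + d, g(c, d, a)) + g(g(d, a, a), g(a, c, a), d + d), g(a + a + c + c + d + d + g(d, c, d), a + a + a + c + c + g(a, a, c) + g(a, d, a), g(e, a + d, a + c + c + d)), g(a + a + g(c, d, c), a + c + c + d, d)), d)

Answer: g(e, a + d + d + g(a + c + c + c + d + g(c + c, c + d, g(c, d, a)) + g(g(d, a, a), g(a, c, a), d + d), g(a + a + c + c + d + d + g(d, c, d), a + a + a + c + c + g(a, a, c) + g(a, d, a), g(e, a + d, a + c + c + d)), g(a + a + g(c, d, c), a + c + c + d, d)), d)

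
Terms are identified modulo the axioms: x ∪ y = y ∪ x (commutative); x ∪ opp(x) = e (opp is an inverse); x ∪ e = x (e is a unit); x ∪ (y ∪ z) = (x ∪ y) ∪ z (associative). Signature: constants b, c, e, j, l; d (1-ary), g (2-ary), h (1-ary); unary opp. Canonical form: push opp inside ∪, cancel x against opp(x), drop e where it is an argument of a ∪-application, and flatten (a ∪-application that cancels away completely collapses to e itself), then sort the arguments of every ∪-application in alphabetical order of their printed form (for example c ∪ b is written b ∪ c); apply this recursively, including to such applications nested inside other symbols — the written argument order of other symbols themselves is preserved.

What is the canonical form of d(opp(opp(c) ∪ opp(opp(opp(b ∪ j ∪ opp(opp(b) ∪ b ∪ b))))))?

Answer: d(c ∪ j)

Derivation:
Descend into:  opp(c) ∪ opp(opp(opp(b ∪ j ∪ opp(opp(b) ∪ b ∪ b))))
Push opp inside:  distribute opp over ∪ and collapse double opp
Inverses cancel:  b cancels
Collect:  opp(c) ∪ opp(j)
Rebuild:  d(c ∪ j)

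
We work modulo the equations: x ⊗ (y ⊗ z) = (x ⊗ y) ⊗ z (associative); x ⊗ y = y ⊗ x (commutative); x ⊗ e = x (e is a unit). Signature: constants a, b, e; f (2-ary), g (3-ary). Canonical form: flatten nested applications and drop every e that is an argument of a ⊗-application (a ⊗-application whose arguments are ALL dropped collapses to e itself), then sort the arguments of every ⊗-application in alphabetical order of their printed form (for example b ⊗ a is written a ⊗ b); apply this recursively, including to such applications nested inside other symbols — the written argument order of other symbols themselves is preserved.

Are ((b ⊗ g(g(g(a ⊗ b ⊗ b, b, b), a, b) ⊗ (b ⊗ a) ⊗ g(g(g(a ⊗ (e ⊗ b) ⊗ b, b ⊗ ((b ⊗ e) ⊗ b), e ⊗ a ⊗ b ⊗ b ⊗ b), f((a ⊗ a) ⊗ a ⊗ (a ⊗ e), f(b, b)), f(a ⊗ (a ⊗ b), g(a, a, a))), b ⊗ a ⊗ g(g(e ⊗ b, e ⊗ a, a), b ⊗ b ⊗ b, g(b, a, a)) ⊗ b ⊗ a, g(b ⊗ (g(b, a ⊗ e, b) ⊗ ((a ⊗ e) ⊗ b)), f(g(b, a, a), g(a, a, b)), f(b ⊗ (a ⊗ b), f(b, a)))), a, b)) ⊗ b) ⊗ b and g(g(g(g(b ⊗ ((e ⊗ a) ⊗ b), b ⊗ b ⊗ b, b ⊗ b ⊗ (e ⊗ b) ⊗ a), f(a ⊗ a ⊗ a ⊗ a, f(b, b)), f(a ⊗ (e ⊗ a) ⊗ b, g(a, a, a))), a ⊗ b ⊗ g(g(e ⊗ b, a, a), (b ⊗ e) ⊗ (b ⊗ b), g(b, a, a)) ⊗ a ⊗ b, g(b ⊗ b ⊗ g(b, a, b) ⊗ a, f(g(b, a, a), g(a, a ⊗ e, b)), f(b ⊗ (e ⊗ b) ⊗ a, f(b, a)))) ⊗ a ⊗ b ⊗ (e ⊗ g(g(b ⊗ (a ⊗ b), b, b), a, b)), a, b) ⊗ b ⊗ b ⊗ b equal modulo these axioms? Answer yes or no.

Answer: yes — both canonical forms are b ⊗ b ⊗ b ⊗ g(a ⊗ b ⊗ g(g(a ⊗ b ⊗ b, b, b), a, b) ⊗ g(g(g(a ⊗ b ⊗ b, b ⊗ b ⊗ b, a ⊗ b ⊗ b ⊗ b), f(a ⊗ a ⊗ a ⊗ a, f(b, b)), f(a ⊗ a ⊗ b, g(a, a, a))), a ⊗ a ⊗ b ⊗ b ⊗ g(g(b, a, a), b ⊗ b ⊗ b, g(b, a, a)), g(a ⊗ b ⊗ b ⊗ g(b, a, b), f(g(b, a, a), g(a, a, b)), f(a ⊗ b ⊗ b, f(b, a)))), a, b)

Derivation:
Left:  ((b ⊗ g(g(g(a ⊗ b ⊗ b, b, b), a, b) ⊗ (b ⊗ a) ⊗ g(g(g(a ⊗ (e ⊗ b) ⊗ b, b ⊗ ((b ⊗ e) ⊗ b), e ⊗ a ⊗ b ⊗ b ⊗ b), f((a ⊗ a) ⊗ a ⊗ (a ⊗ e), f(b, b)), f(a ⊗ (a ⊗ b), g(a, a, a))), b ⊗ a ⊗ g(g(e ⊗ b, e ⊗ a, a), b ⊗ b ⊗ b, g(b, a, a)) ⊗ b ⊗ a, g(b ⊗ (g(b, a ⊗ e, b) ⊗ ((a ⊗ e) ⊗ b)), f(g(b, a, a), g(a, a, b)), f(b ⊗ (a ⊗ b), f(b, a)))), a, b)) ⊗ b) ⊗ b
  Merge nested applications:  b ⊗ g(g(g(a ⊗ b ⊗ b, b, b), a, b) ⊗ (b ⊗ a) ⊗ g(g(g(a ⊗ (e ⊗ b) ⊗ b, b ⊗ ((b ⊗ e) ⊗ b), e ⊗ a ⊗ b ⊗ b ⊗ b), f((a ⊗ a) ⊗ a ⊗ (a ⊗ e), f(b, b)), f(a ⊗ (a ⊗ b), g(a, a, a))), b ⊗ a ⊗ g(g(e ⊗ b, e ⊗ a, a), b ⊗ b ⊗ b, g(b, a, a)) ⊗ b ⊗ a, g(b ⊗ (g(b, a ⊗ e, b) ⊗ ((a ⊗ e) ⊗ b)), f(g(b, a, a), g(a, a, b)), f(b ⊗ (a ⊗ b), f(b, a)))), a, b) ⊗ b ⊗ b
  Inside:  g(g(g(a ⊗ b ⊗ b, b, b), a, b) ⊗ (b ⊗ a) ⊗ g(g(g(a ⊗ (e ⊗ b) ⊗ b, b ⊗ ((b ⊗ e) ⊗ b), e ⊗ a ⊗ b ⊗ b ⊗ b), f((a ⊗ a) ⊗ a ⊗ (a ⊗ e), f(b, b)), f(a ⊗ (a ⊗ b), g(a, a, a))), b ⊗ a ⊗ g(g(e ⊗ b, e ⊗ a, a), b ⊗ b ⊗ b, g(b, a, a)) ⊗ b ⊗ a, g(b ⊗ (g(b, a ⊗ e, b) ⊗ ((a ⊗ e) ⊗ b)), f(g(b, a, a), g(a, a, b)), f(b ⊗ (a ⊗ b), f(b, a)))), a, b)  →  g(a ⊗ b ⊗ g(g(a ⊗ b ⊗ b, b, b), a, b) ⊗ g(g(g(a ⊗ b ⊗ b, b ⊗ b ⊗ b, a ⊗ b ⊗ b ⊗ b), f(a ⊗ a ⊗ a ⊗ a, f(b, b)), f(a ⊗ a ⊗ b, g(a, a, a))), a ⊗ a ⊗ b ⊗ b ⊗ g(g(b, a, a), b ⊗ b ⊗ b, g(b, a, a)), g(a ⊗ b ⊗ b ⊗ g(b, a, b), f(g(b, a, a), g(a, a, b)), f(a ⊗ b ⊗ b, f(b, a)))), a, b)
  Order the arguments:  b ⊗ b ⊗ b ⊗ g(a ⊗ b ⊗ g(g(a ⊗ b ⊗ b, b, b), a, b) ⊗ g(g(g(a ⊗ b ⊗ b, b ⊗ b ⊗ b, a ⊗ b ⊗ b ⊗ b), f(a ⊗ a ⊗ a ⊗ a, f(b, b)), f(a ⊗ a ⊗ b, g(a, a, a))), a ⊗ a ⊗ b ⊗ b ⊗ g(g(b, a, a), b ⊗ b ⊗ b, g(b, a, a)), g(a ⊗ b ⊗ b ⊗ g(b, a, b), f(g(b, a, a), g(a, a, b)), f(a ⊗ b ⊗ b, f(b, a)))), a, b)
Right:  g(g(g(g(b ⊗ ((e ⊗ a) ⊗ b), b ⊗ b ⊗ b, b ⊗ b ⊗ (e ⊗ b) ⊗ a), f(a ⊗ a ⊗ a ⊗ a, f(b, b)), f(a ⊗ (e ⊗ a) ⊗ b, g(a, a, a))), a ⊗ b ⊗ g(g(e ⊗ b, a, a), (b ⊗ e) ⊗ (b ⊗ b), g(b, a, a)) ⊗ a ⊗ b, g(b ⊗ b ⊗ g(b, a, b) ⊗ a, f(g(b, a, a), g(a, a ⊗ e, b)), f(b ⊗ (e ⊗ b) ⊗ a, f(b, a)))) ⊗ a ⊗ b ⊗ (e ⊗ g(g(b ⊗ (a ⊗ b), b, b), a, b)), a, b) ⊗ b ⊗ b ⊗ b
  Canonicalize subterm:  g(g(g(g(b ⊗ ((e ⊗ a) ⊗ b), b ⊗ b ⊗ b, b ⊗ b ⊗ (e ⊗ b) ⊗ a), f(a ⊗ a ⊗ a ⊗ a, f(b, b)), f(a ⊗ (e ⊗ a) ⊗ b, g(a, a, a))), a ⊗ b ⊗ g(g(e ⊗ b, a, a), (b ⊗ e) ⊗ (b ⊗ b), g(b, a, a)) ⊗ a ⊗ b, g(b ⊗ b ⊗ g(b, a, b) ⊗ a, f(g(b, a, a), g(a, a ⊗ e, b)), f(b ⊗ (e ⊗ b) ⊗ a, f(b, a)))) ⊗ a ⊗ b ⊗ (e ⊗ g(g(b ⊗ (a ⊗ b), b, b), a, b)), a, b)  →  g(a ⊗ b ⊗ g(g(a ⊗ b ⊗ b, b, b), a, b) ⊗ g(g(g(a ⊗ b ⊗ b, b ⊗ b ⊗ b, a ⊗ b ⊗ b ⊗ b), f(a ⊗ a ⊗ a ⊗ a, f(b, b)), f(a ⊗ a ⊗ b, g(a, a, a))), a ⊗ a ⊗ b ⊗ b ⊗ g(g(b, a, a), b ⊗ b ⊗ b, g(b, a, a)), g(a ⊗ b ⊗ b ⊗ g(b, a, b), f(g(b, a, a), g(a, a, b)), f(a ⊗ b ⊗ b, f(b, a)))), a, b)
  Order the arguments:  b ⊗ b ⊗ b ⊗ g(a ⊗ b ⊗ g(g(a ⊗ b ⊗ b, b, b), a, b) ⊗ g(g(g(a ⊗ b ⊗ b, b ⊗ b ⊗ b, a ⊗ b ⊗ b ⊗ b), f(a ⊗ a ⊗ a ⊗ a, f(b, b)), f(a ⊗ a ⊗ b, g(a, a, a))), a ⊗ a ⊗ b ⊗ b ⊗ g(g(b, a, a), b ⊗ b ⊗ b, g(b, a, a)), g(a ⊗ b ⊗ b ⊗ g(b, a, b), f(g(b, a, a), g(a, a, b)), f(a ⊗ b ⊗ b, f(b, a)))), a, b)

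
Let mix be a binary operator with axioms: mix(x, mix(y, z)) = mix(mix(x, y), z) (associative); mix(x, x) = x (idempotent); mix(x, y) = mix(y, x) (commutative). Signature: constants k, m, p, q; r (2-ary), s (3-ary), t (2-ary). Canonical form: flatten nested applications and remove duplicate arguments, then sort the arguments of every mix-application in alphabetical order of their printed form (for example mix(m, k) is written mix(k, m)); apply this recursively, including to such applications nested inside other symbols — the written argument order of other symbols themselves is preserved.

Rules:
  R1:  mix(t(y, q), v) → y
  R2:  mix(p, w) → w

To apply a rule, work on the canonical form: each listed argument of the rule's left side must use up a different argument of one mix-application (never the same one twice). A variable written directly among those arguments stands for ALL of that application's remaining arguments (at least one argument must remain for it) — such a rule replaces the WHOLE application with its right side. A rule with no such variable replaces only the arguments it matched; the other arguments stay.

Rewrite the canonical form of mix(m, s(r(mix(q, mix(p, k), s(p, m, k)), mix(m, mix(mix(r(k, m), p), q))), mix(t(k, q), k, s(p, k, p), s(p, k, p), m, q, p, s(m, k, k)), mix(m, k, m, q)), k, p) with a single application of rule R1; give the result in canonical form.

Answer: mix(k, m, p, s(r(mix(k, p, q, s(p, m, k)), mix(m, p, q, r(k, m))), k, mix(k, m, q)))

Derivation:
Canonical form:  mix(k, m, p, s(r(mix(k, p, q, s(p, m, k)), mix(m, p, q, r(k, m))), mix(k, m, p, q, s(m, k, k), s(p, k, p), t(k, q)), mix(k, m, q)))
Apply R1:  consuming t(k, q);  v := mix(k, m, p, q, s(m, k, k), s(p, k, p)), y := k
The variable takes the whole remainder — replace the entire application.
Result:  mix(k, m, p, s(r(mix(k, p, q, s(p, m, k)), mix(m, p, q, r(k, m))), k, mix(k, m, q)))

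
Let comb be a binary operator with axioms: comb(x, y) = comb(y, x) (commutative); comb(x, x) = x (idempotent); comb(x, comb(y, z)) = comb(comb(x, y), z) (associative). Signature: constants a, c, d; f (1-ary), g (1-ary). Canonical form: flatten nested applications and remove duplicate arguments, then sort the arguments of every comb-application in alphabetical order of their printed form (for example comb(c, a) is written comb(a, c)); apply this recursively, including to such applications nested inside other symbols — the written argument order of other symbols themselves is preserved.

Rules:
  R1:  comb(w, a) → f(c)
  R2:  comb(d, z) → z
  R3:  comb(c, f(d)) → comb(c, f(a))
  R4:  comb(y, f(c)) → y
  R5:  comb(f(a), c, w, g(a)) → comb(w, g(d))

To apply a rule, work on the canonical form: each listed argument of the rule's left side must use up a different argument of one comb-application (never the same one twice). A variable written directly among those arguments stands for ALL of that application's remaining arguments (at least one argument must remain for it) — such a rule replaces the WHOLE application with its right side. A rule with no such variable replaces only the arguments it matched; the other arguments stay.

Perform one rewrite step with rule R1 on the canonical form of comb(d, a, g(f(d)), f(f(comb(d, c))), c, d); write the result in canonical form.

Canonical form:  comb(a, c, d, f(f(comb(c, d))), g(f(d)))
R1 matches:  uses a;  w := comb(c, d, f(f(comb(c, d))), g(f(d)))
Every leftover argument binds to the variable; the entire application is replaced.
New term:  f(c)

Answer: f(c)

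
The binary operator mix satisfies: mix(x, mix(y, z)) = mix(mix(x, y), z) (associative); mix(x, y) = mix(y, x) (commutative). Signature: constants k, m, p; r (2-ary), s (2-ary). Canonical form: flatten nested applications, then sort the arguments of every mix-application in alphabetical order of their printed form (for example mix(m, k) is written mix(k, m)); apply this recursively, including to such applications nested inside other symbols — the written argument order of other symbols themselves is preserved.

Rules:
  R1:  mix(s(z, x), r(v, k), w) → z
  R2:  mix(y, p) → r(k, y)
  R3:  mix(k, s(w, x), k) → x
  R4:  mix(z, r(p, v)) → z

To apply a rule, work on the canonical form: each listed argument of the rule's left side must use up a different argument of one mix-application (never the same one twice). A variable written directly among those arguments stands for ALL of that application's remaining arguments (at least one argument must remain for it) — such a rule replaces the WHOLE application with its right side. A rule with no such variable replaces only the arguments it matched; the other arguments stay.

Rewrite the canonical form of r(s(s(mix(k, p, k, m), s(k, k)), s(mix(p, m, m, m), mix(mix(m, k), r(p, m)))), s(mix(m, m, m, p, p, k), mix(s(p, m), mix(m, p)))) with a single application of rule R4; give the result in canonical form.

Answer: r(s(s(mix(k, k, m, p), s(k, k)), s(mix(m, m, m, p), mix(k, m))), s(mix(k, m, m, m, p, p), mix(m, p, s(p, m))))

Derivation:
Canonical form:  r(s(s(mix(k, k, m, p), s(k, k)), s(mix(m, m, m, p), mix(k, m, r(p, m)))), s(mix(k, m, m, m, p, p), mix(m, p, s(p, m))))
Match R4:  consume r(p, m);  v := m, z := mix(k, m)
Every leftover argument binds to the variable; the entire application is replaced.
Result:  r(s(s(mix(k, k, m, p), s(k, k)), s(mix(m, m, m, p), mix(k, m))), s(mix(k, m, m, m, p, p), mix(m, p, s(p, m))))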